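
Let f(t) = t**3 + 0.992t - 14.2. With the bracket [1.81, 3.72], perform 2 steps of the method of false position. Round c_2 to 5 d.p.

False-position update: c = (a·f(b) − b·f(a))/(f(b) − f(a)); replace the endpoint whose sign matches f(c).
f(1.810000) = -6.474739, f(3.720000) = 40.969088
step 1: c = 2.070661, f(c) = -3.267663 < 0 → new bracket [2.070661, 3.720000]
step 2: c = 2.192494, f(c) = -1.485667 < 0 → new bracket [2.192494, 3.720000]

2.19249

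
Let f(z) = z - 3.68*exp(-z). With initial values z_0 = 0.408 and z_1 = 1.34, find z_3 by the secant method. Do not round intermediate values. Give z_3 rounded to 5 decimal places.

f(z_0) = -2.039122, f(z_1) = 0.376408
z_2 = 1.340000 - (0.376408)·(1.340000 - 0.408000)/(0.376408 - (-2.039122)) = 1.194768; f(z_2) = 0.080559
z_3 = 1.194768 - (0.080559)·(1.194768 - 1.340000)/(0.080559 - (0.376408)) = 1.155222; f(z_3) = -0.003933

1.15522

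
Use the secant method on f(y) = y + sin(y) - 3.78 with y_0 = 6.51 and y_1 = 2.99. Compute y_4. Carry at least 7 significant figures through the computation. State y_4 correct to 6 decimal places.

Secant update: y_(k+1) = y_k − f(y_k)·(y_k − y_(k-1))/(f(y_k) − f(y_(k-1))).
f(y_0) = 2.954875, f(y_1) = -0.638987
y_2 = 2.990000 - (-0.638987)·(2.990000 - 6.510000)/(-0.638987 - (2.954875)) = 3.615855; f(y_2) = -0.620827
y_3 = 3.615855 - (-0.620827)·(3.615855 - 2.990000)/(-0.620827 - (-0.638987)) = 25.011755; f(y_3) = 21.111064
y_4 = 25.011755 - (21.111064)·(25.011755 - 3.615855)/(21.111064 - (-0.620827)) = 4.227084; f(y_4) = -0.437449

4.227084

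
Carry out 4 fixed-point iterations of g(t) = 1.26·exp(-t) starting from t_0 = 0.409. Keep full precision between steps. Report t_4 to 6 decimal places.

t_1 = g(0.409000) = 0.837036
t_2 = g(0.837036) = 0.545570
t_3 = g(0.545570) = 0.730184
t_4 = g(0.730184) = 0.607093

0.607093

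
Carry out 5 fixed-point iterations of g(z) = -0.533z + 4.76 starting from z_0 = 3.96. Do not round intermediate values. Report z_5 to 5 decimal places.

z_1 = g(3.960000) = 2.649320
z_2 = g(2.649320) = 3.347912
z_3 = g(3.347912) = 2.975563
z_4 = g(2.975563) = 3.174025
z_5 = g(3.174025) = 3.068245

3.06824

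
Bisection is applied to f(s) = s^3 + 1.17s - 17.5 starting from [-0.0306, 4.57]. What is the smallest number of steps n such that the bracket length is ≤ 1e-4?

Initial width b − a = 4.57 − -0.0306 = 4.600600.
After n steps the width is (b−a)/2^n; need (b−a)/2^n ≤ 1e-4.
So n ≥ log₂(4.600600/1e-4) = log₂(46006.0000) ≈ 15.4895.
Hence n = 16.

16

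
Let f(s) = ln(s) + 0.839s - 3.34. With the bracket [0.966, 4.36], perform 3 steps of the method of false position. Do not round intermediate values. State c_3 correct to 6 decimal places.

2.772248

f(0.966000) = -2.564117, f(4.360000) = 1.790512
step 1: c = 2.964474, f(c) = 0.233894 > 0 → new bracket [0.966000, 2.964474]
step 2: c = 2.797416, f(c) = 0.035728 > 0 → new bracket [0.966000, 2.797416]
step 3: c = 2.772248, f(c) = 0.005575 > 0 → new bracket [0.966000, 2.772248]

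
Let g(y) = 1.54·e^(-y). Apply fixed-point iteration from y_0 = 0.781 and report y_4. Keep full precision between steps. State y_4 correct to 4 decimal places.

0.7498

y_1 = g(0.781000) = 0.705240
y_2 = g(0.705240) = 0.760745
y_3 = g(0.760745) = 0.719670
y_4 = g(0.719670) = 0.749846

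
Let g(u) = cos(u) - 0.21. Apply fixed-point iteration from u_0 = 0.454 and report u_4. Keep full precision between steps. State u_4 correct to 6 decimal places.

u_1 = g(0.454000) = 0.688700
u_2 = g(0.688700) = 0.562073
u_3 = g(0.562073) = 0.636152
u_4 = g(0.636152) = 0.594388

0.594388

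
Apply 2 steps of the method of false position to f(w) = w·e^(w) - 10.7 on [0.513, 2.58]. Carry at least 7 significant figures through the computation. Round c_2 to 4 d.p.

f(0.513000) = -9.843139, f(2.580000) = 23.348616
step 1: c = 1.125977, f(c) = -7.228359 < 0 → new bracket [1.125977, 2.580000]
step 2: c = 1.469706, f(c) = -4.309783 < 0 → new bracket [1.469706, 2.580000]

1.4697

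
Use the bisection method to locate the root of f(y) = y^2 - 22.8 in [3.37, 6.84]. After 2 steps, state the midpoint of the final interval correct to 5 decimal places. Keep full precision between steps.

f(3.370000) = -11.443100, f(6.840000) = 23.985600 (opposite signs)
step 1: m = 5.105000, f(m) = 3.261025 > 0 → root in [3.370000, 5.105000]
step 2: m = 4.237500, f(m) = -4.843594 < 0 → root in [4.237500, 5.105000]
Midpoint of [4.237500, 5.105000] = 4.671250

4.67125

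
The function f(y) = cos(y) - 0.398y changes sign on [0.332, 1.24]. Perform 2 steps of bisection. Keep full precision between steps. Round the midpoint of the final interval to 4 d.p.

f(0.332000) = 0.813256, f(1.240000) = -0.168724 (opposite signs)
step 1: m = 0.786000, f(m) = 0.393853 > 0 → root in [0.786000, 1.240000]
step 2: m = 1.013000, f(m) = 0.126144 > 0 → root in [1.013000, 1.240000]
Midpoint of [1.013000, 1.240000] = 1.126500

1.1265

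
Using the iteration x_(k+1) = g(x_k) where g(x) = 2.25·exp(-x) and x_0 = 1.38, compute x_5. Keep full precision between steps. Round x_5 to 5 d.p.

0.67652

x_1 = g(1.380000) = 0.566052
x_2 = g(0.566052) = 1.277466
x_3 = g(1.277466) = 0.627171
x_4 = g(0.627171) = 1.201726
x_5 = g(1.201726) = 0.676518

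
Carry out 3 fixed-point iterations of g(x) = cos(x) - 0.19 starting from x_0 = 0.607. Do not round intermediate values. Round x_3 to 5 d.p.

x_1 = g(0.607000) = 0.631363
x_2 = g(0.631363) = 0.617224
x_3 = g(0.617224) = 0.625488

0.62549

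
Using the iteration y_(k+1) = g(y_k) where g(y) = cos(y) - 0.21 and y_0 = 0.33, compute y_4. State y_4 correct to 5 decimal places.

0.58473

y_1 = g(0.330000) = 0.736042
y_2 = g(0.736042) = 0.531131
y_3 = g(0.531131) = 0.652235
y_4 = g(0.652235) = 0.584729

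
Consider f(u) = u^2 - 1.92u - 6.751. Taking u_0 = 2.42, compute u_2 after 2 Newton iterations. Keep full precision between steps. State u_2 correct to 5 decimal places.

Newton update: u ← u − f(u)/f'(u).
f'(u) = 2u - 1.92
u_0 = 2.420000: f = -5.541000, f' = 2.920000 → u_1 = 2.420000 - (-5.541000)/(2.920000) = 4.317603
u_1 = 4.317603: f = 3.600896, f' = 6.715205 → u_2 = 4.317603 - (3.600896)/(6.715205) = 3.781373

3.78137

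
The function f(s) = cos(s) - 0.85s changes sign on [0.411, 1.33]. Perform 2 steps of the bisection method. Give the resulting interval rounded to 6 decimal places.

[0.640750, 0.870500]

f(0.411000) = 0.567372, f(1.330000) = -0.892024 (opposite signs)
step 1: m = 0.870500, f(m) = -0.095481 < 0 → root in [0.411000, 0.870500]
step 2: m = 0.640750, f(m) = 0.257010 > 0 → root in [0.640750, 0.870500]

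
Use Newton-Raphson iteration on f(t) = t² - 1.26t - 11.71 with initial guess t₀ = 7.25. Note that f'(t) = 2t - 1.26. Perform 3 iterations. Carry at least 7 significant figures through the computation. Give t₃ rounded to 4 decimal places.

t_0 = 7.250000: f = 31.717500, f' = 13.240000 → t_1 = 7.250000 - (31.717500)/(13.240000) = 4.854418
t_1 = 4.854418: f = 5.738811, f' = 8.448837 → t_2 = 4.854418 - (5.738811)/(8.448837) = 4.175176
t_2 = 4.175176: f = 0.461371, f' = 7.090351 → t_3 = 4.175176 - (0.461371)/(7.090351) = 4.110105

4.1101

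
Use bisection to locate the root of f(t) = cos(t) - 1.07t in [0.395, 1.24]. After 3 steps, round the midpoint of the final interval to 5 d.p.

0.65906

f(0.395000) = 0.500347, f(1.240000) = -1.002004 (opposite signs)
step 1: m = 0.817500, f(m) = -0.190678 < 0 → root in [0.395000, 0.817500]
step 2: m = 0.606250, f(m) = 0.173103 > 0 → root in [0.606250, 0.817500]
step 3: m = 0.711875, f(m) = -0.004568 < 0 → root in [0.606250, 0.711875]
Midpoint of [0.606250, 0.711875] = 0.659062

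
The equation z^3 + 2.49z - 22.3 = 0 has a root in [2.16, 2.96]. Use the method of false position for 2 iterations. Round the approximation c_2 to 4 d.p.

2.5133

f(2.160000) = -6.843904, f(2.960000) = 11.004736
step 1: c = 2.466753, f(c) = -1.147914 < 0 → new bracket [2.466753, 2.960000]
step 2: c = 2.513344, f(c) = -0.165235 < 0 → new bracket [2.513344, 2.960000]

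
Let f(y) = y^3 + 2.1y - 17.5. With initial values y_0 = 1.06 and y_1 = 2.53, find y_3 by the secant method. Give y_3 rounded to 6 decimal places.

f(y_0) = -14.082984, f(y_1) = 4.007277
y_2 = 2.530000 - (4.007277)·(2.530000 - 1.060000)/(4.007277 - (-14.082984)) = 2.204372; f(y_2) = -2.159213
y_3 = 2.204372 - (-2.159213)·(2.204372 - 2.530000)/(-2.159213 - (4.007277)) = 2.318391; f(y_3) = -0.170166

2.318391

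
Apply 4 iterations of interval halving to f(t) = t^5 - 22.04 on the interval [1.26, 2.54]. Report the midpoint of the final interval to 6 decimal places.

1.860000

f(1.260000) = -18.864203, f(2.540000) = 83.682782 (opposite signs)
step 1: m = 1.900000, f(m) = 2.720990 > 0 → root in [1.260000, 1.900000]
step 2: m = 1.580000, f(m) = -12.193420 < 0 → root in [1.580000, 1.900000]
step 3: m = 1.740000, f(m) = -6.090531 < 0 → root in [1.740000, 1.900000]
step 4: m = 1.820000, f(m) = -2.070971 < 0 → root in [1.820000, 1.900000]
Midpoint of [1.820000, 1.900000] = 1.860000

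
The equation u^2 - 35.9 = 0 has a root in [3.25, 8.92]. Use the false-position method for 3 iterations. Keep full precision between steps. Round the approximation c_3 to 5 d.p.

f(3.250000) = -25.337500, f(8.920000) = 43.666400
step 1: c = 5.331964, f(c) = -7.470162 < 0 → new bracket [5.331964, 8.920000]
step 2: c = 5.856113, f(c) = -1.605935 < 0 → new bracket [5.856113, 8.920000]
step 3: c = 5.964798, f(c) = -0.321185 < 0 → new bracket [5.964798, 8.920000]

5.96480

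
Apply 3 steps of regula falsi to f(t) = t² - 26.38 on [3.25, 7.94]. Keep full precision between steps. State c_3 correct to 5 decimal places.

f(3.250000) = -15.817500, f(7.940000) = 36.663600
step 1: c = 4.663539, f(c) = -4.631405 < 0 → new bracket [4.663539, 7.940000]
step 2: c = 5.031008, f(c) = -1.068963 < 0 → new bracket [5.031008, 7.940000]
step 3: c = 5.113419, f(c) = -0.232943 < 0 → new bracket [5.113419, 7.940000]

5.11342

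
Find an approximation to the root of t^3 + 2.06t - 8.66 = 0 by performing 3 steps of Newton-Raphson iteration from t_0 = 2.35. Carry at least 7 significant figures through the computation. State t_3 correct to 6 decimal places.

f'(t) = 3t^2 + 2.06
t_0 = 2.350000: f = 9.158875, f' = 18.627500 → t_1 = 2.350000 - (9.158875)/(18.627500) = 1.858314
t_1 = 1.858314: f = 1.585504, f' = 12.419996 → t_2 = 1.858314 - (1.585504)/(12.419996) = 1.730657
t_2 = 1.730657: f = 0.088771, f' = 11.045520 → t_3 = 1.730657 - (0.088771)/(11.045520) = 1.722620

1.722620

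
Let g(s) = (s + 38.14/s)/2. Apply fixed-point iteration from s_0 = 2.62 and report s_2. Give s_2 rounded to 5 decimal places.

s_1 = g(2.620000) = 8.588626
s_2 = g(8.588626) = 6.514691

6.51469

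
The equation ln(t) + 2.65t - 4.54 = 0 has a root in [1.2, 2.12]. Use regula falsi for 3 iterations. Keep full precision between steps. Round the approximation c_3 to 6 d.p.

f(1.200000) = -1.177678, f(2.120000) = 1.829416
step 1: c = 1.560303, f(c) = 0.039682 > 0 → new bracket [1.200000, 1.560303]
step 2: c = 1.548558, f(c) = 0.001003 > 0 → new bracket [1.200000, 1.548558]
step 3: c = 1.548261, f(c) = 0.000025 > 0 → new bracket [1.200000, 1.548261]

1.548261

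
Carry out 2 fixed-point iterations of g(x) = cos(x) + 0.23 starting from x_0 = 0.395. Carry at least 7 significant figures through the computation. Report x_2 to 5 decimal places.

0.63575

x_1 = g(0.395000) = 1.152997
x_2 = g(1.152997) = 0.635750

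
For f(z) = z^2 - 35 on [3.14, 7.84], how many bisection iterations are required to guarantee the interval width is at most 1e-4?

Initial width b − a = 7.84 − 3.14 = 4.700000.
After n steps the width is (b−a)/2^n; need (b−a)/2^n ≤ 1e-4.
So n ≥ log₂(4.700000/1e-4) = log₂(47000.0000) ≈ 15.5204.
Hence n = 16.

16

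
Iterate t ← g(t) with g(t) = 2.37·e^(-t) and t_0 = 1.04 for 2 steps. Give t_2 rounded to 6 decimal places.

t_1 = g(1.040000) = 0.837688
t_2 = g(0.837688) = 1.025523

1.025523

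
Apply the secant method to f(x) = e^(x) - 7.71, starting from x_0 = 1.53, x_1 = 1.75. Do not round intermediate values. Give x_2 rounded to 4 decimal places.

2.1285

Secant update: x_(k+1) = x_k − f(x_k)·(x_k − x_(k-1))/(f(x_k) − f(x_(k-1))).
f(x_0) = -3.091823, f(x_1) = -1.955397
x_2 = 1.750000 - (-1.955397)·(1.750000 - 1.530000)/(-1.955397 - (-3.091823)) = 2.128544; f(x_2) = 0.692625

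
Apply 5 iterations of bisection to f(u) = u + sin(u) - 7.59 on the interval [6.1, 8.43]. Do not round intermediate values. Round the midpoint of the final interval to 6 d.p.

f(6.100000) = -1.672163, f(8.430000) = 1.678638 (opposite signs)
step 1: m = 7.265000, f(m) = 0.506507 > 0 → root in [6.100000, 7.265000]
step 2: m = 6.682500, f(m) = -0.518713 < 0 → root in [6.682500, 7.265000]
step 3: m = 6.973750, f(m) = 0.020723 > 0 → root in [6.682500, 6.973750]
step 4: m = 6.828125, f(m) = -0.243508 < 0 → root in [6.828125, 6.973750]
step 5: m = 6.900937, f(m) = -0.109858 < 0 → root in [6.900937, 6.973750]
Midpoint of [6.900937, 6.973750] = 6.937344

6.937344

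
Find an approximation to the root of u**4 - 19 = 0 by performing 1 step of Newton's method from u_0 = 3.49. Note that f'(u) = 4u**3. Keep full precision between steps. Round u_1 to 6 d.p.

2.729242

u_0 = 3.490000: f = 129.354836, f' = 170.034196 → u_1 = 3.490000 - (129.354836)/(170.034196) = 2.729242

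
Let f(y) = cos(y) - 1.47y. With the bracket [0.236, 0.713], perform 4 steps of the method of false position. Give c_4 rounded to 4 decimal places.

0.5720

f(0.236000) = 0.625361, f(0.713000) = -0.291707
step 1: c = 0.561273, f(c) = 0.021508 > 0 → new bracket [0.561273, 0.713000]
step 2: c = 0.571691, f(c) = 0.000601 > 0 → new bracket [0.571691, 0.713000]
step 3: c = 0.571982, f(c) = 0.000017 > 0 → new bracket [0.571982, 0.713000]
step 4: c = 0.571990, f(c) = 0.000000 > 0 → new bracket [0.571990, 0.713000]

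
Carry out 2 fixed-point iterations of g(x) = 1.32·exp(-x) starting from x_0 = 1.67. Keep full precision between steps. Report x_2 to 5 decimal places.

1.02957

x_1 = g(1.670000) = 0.248486
x_2 = g(0.248486) = 1.029574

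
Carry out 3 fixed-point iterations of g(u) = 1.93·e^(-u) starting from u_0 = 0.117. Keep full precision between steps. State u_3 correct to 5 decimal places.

1.36458

u_1 = g(0.117000) = 1.716899
u_2 = g(1.716899) = 0.346671
u_3 = g(0.346671) = 1.364583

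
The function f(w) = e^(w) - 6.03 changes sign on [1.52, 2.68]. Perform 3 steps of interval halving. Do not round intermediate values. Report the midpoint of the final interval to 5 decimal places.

1.73750

f(1.520000) = -1.457775, f(2.680000) = 8.555093 (opposite signs)
step 1: m = 2.100000, f(m) = 2.136170 > 0 → root in [1.520000, 2.100000]
step 2: m = 1.810000, f(m) = 0.080447 > 0 → root in [1.520000, 1.810000]
step 3: m = 1.665000, f(m) = -0.744327 < 0 → root in [1.665000, 1.810000]
Midpoint of [1.665000, 1.810000] = 1.737500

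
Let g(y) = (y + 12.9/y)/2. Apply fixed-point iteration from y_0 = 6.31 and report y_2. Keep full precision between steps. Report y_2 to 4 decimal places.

3.6327

y_1 = g(6.310000) = 4.177187
y_2 = g(4.177187) = 3.632695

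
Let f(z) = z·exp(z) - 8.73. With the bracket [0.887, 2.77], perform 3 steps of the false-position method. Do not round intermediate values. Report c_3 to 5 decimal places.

f(0.887000) = -6.576510, f(2.770000) = 35.475416
step 1: c = 1.181483, f(c) = -4.879307 < 0 → new bracket [1.181483, 2.770000]
step 2: c = 1.373551, f(c) = -3.305365 < 0 → new bracket [1.373551, 2.770000]
step 3: c = 1.492573, f(c) = -2.090246 < 0 → new bracket [1.492573, 2.770000]

1.49257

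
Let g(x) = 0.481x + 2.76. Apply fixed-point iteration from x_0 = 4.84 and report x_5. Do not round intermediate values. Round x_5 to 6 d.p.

5.305614

x_1 = g(4.840000) = 5.088040
x_2 = g(5.088040) = 5.207347
x_3 = g(5.207347) = 5.264734
x_4 = g(5.264734) = 5.292337
x_5 = g(5.292337) = 5.305614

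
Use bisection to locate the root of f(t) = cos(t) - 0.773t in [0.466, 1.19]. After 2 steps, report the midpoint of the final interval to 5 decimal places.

0.91850

f(0.466000) = 0.533155, f(1.190000) = -0.548210 (opposite signs)
step 1: m = 0.828000, f(m) = 0.036306 > 0 → root in [0.828000, 1.190000]
step 2: m = 1.009000, f(m) = -0.247250 < 0 → root in [0.828000, 1.009000]
Midpoint of [0.828000, 1.009000] = 0.918500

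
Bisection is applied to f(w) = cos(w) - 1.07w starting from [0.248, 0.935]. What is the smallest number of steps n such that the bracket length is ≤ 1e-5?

17

Initial width b − a = 0.935 − 0.248 = 0.687000.
After n steps the width is (b−a)/2^n; need (b−a)/2^n ≤ 1e-5.
So n ≥ log₂(0.687000/1e-5) = log₂(68700.0000) ≈ 16.0680.
Hence n = 17.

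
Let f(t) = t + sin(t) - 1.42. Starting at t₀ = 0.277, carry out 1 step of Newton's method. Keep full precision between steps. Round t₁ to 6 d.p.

0.720212

Newton update: t ← t − f(t)/f'(t).
f'(t) = 1 + cos(t)
t_0 = 0.277000: f = -0.869529, f' = 1.961880 → t_1 = 0.277000 - (-0.869529)/(1.961880) = 0.720212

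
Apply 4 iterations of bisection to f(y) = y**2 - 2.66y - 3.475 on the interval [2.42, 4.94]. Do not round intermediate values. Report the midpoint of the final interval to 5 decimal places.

3.60125

f(2.420000) = -4.055800, f(4.940000) = 7.788200 (opposite signs)
step 1: m = 3.680000, f(m) = 0.278600 > 0 → root in [2.420000, 3.680000]
step 2: m = 3.050000, f(m) = -2.285500 < 0 → root in [3.050000, 3.680000]
step 3: m = 3.365000, f(m) = -1.102675 < 0 → root in [3.365000, 3.680000]
step 4: m = 3.522500, f(m) = -0.436844 < 0 → root in [3.522500, 3.680000]
Midpoint of [3.522500, 3.680000] = 3.601250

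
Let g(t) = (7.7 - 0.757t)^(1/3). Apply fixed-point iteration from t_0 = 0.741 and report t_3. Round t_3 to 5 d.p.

1.84752

t_1 = g(0.741000) = 1.925516
t_2 = g(1.925516) = 1.841267
t_3 = g(1.841267) = 1.847517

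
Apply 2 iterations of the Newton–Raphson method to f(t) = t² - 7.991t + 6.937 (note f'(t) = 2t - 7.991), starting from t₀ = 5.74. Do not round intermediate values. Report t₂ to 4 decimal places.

7.0299

t_0 = 5.740000: f = -5.983740, f' = 3.489000 → t_1 = 5.740000 - (-5.983740)/(3.489000) = 7.455030
t_1 = 7.455030: f = 2.941328, f' = 6.919060 → t_2 = 7.455030 - (2.941328)/(6.919060) = 7.029925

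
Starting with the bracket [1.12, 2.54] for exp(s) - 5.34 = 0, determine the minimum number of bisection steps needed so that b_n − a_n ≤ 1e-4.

14

Initial width b − a = 2.54 − 1.12 = 1.420000.
After n steps the width is (b−a)/2^n; need (b−a)/2^n ≤ 1e-4.
So n ≥ log₂(1.420000/1e-4) = log₂(14200.0000) ≈ 13.7936.
Hence n = 14.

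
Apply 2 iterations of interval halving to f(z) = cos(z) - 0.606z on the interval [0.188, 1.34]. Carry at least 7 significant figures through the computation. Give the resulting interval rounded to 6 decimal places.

[0.764000, 1.052000]

f(0.188000) = 0.868452, f(1.340000) = -0.583287 (opposite signs)
step 1: m = 0.764000, f(m) = 0.259091 > 0 → root in [0.764000, 1.340000]
step 2: m = 1.052000, f(m) = -0.141677 < 0 → root in [0.764000, 1.052000]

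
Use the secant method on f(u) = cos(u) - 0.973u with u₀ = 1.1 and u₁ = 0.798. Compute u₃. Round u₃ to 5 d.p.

0.75120

f(u_0) = -0.616704, f(u_1) = -0.078314
u_2 = 0.798000 - (-0.078314)·(0.798000 - 1.100000)/(-0.078314 - (-0.616704)) = 0.754071; f(u_2) = -0.004804
u_3 = 0.754071 - (-0.004804)·(0.754071 - 0.798000)/(-0.004804 - (-0.078314)) = 0.751201; f(u_3) = -0.000048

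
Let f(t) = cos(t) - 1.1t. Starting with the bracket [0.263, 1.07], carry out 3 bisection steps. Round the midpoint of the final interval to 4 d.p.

0.7169

f(0.263000) = 0.676314, f(1.070000) = -0.696876 (opposite signs)
step 1: m = 0.666500, f(m) = 0.052840 > 0 → root in [0.666500, 1.070000]
step 2: m = 0.868250, f(m) = -0.308912 < 0 → root in [0.666500, 0.868250]
step 3: m = 0.767375, f(m) = -0.124377 < 0 → root in [0.666500, 0.767375]
Midpoint of [0.666500, 0.767375] = 0.716938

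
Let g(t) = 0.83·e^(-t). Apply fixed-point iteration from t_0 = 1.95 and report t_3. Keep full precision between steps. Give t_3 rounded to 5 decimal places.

0.39697

t_1 = g(1.950000) = 0.118087
t_2 = g(0.118087) = 0.737553
t_3 = g(0.737553) = 0.396975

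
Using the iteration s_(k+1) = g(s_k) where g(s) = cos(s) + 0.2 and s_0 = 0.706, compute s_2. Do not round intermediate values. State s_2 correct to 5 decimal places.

0.77273

s_1 = g(0.706000) = 0.960963
s_2 = g(0.960963) = 0.772731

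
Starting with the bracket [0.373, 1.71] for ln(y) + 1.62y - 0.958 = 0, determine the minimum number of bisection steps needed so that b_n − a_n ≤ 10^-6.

21

Initial width b − a = 1.71 − 0.373 = 1.337000.
After n steps the width is (b−a)/2^n; need (b−a)/2^n ≤ 10^-6.
So n ≥ log₂(1.337000/10^-6) = log₂(1337000.0000) ≈ 20.3506.
Hence n = 21.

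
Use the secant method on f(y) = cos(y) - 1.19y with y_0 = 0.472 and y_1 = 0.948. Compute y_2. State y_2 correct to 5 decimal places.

0.65121

f(y_0) = 0.328981, f(y_1) = -0.544811
y_2 = 0.948000 - (-0.544811)·(0.948000 - 0.472000)/(-0.544811 - (0.328981)) = 0.651213; f(y_2) = 0.020406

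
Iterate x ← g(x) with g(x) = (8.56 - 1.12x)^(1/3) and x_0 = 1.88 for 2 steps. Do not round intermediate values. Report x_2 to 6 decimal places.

x_1 = g(1.880000) = 1.861881
x_2 = g(1.861881) = 1.863830

1.863830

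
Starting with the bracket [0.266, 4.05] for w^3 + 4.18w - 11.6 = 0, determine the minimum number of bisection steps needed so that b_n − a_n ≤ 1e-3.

Initial width b − a = 4.05 − 0.266 = 3.784000.
After n steps the width is (b−a)/2^n; need (b−a)/2^n ≤ 1e-3.
So n ≥ log₂(3.784000/1e-3) = log₂(3784.0000) ≈ 11.8857.
Hence n = 12.

12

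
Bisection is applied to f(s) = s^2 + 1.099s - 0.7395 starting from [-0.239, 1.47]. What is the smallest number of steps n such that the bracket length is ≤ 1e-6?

21

Initial width b − a = 1.47 − -0.239 = 1.709000.
After n steps the width is (b−a)/2^n; need (b−a)/2^n ≤ 1e-6.
So n ≥ log₂(1.709000/1e-6) = log₂(1709000.0000) ≈ 20.7047.
Hence n = 21.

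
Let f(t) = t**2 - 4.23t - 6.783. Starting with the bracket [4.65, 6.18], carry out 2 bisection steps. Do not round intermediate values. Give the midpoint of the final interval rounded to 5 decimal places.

5.60625

f(4.650000) = -4.830000, f(6.180000) = 5.268000 (opposite signs)
step 1: m = 5.415000, f(m) = -0.366225 < 0 → root in [5.415000, 6.180000]
step 2: m = 5.797500, f(m) = 2.304581 > 0 → root in [5.415000, 5.797500]
Midpoint of [5.415000, 5.797500] = 5.606250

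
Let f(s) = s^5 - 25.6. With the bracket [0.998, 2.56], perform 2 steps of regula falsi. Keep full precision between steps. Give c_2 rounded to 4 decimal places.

False-position update: c = (a·f(b) − b·f(a))/(f(b) − f(a)); replace the endpoint whose sign matches f(c).
f(0.998000) = -24.609960, f(2.560000) = 84.351163
step 1: c = 1.350793, f(c) = -21.102776 < 0 → new bracket [1.350793, 2.560000]
step 2: c = 1.592772, f(c) = -15.348953 < 0 → new bracket [1.592772, 2.560000]

1.5928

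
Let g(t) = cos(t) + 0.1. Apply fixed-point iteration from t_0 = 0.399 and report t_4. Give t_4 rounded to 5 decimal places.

t_1 = g(0.399000) = 1.021450
t_2 = g(1.021450) = 0.622130
t_3 = g(0.622130) = 0.912639
t_4 = g(0.912639) = 0.711660

0.71166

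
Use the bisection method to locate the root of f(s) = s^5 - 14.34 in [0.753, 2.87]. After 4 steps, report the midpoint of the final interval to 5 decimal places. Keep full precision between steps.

f(0.753000) = -14.097911, f(2.870000) = 180.379517 (opposite signs)
step 1: m = 1.811500, f(m) = 5.167054 > 0 → root in [0.753000, 1.811500]
step 2: m = 1.282250, f(m) = -10.873721 < 0 → root in [1.282250, 1.811500]
step 3: m = 1.546875, f(m) = -5.483215 < 0 → root in [1.546875, 1.811500]
step 4: m = 1.679188, f(m) = -0.989548 < 0 → root in [1.679188, 1.811500]
Midpoint of [1.679188, 1.811500] = 1.745344

1.74534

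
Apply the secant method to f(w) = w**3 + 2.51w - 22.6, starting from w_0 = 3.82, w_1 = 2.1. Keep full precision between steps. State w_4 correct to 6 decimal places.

f(w_0) = 42.731168, f(w_1) = -8.068000
w_2 = 2.100000 - (-8.068000)·(2.100000 - 3.820000)/(-8.068000 - (42.731168)) = 2.373173; f(w_2) = -3.277744
w_3 = 2.373173 - (-3.277744)·(2.373173 - 2.100000)/(-3.277744 - (-8.068000)) = 2.560092; f(w_3) = 0.604862
w_4 = 2.560092 - (0.604862)·(2.560092 - 2.373173)/(0.604862 - (-3.277744)) = 2.530973; f(w_4) = -0.034299

2.530973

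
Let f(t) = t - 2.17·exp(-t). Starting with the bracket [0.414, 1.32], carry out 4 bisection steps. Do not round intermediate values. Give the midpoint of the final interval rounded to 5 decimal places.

f(0.414000) = -1.020372, f(1.320000) = 0.740316 (opposite signs)
step 1: m = 0.867000, f(m) = -0.044856 < 0 → root in [0.867000, 1.320000]
step 2: m = 1.093500, f(m) = 0.366459 > 0 → root in [0.867000, 1.093500]
step 3: m = 0.980250, f(m) = 0.166028 > 0 → root in [0.867000, 0.980250]
step 4: m = 0.923625, f(m) = 0.061968 > 0 → root in [0.867000, 0.923625]
Midpoint of [0.867000, 0.923625] = 0.895312

0.89531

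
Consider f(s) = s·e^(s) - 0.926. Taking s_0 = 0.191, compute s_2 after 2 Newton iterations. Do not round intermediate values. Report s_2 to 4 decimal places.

0.5531

f'(s) = (s + 1)·e^(s)
s_0 = 0.191000: f = -0.694802, f' = 1.441657 → s_1 = 0.191000 - (-0.694802)/(1.441657) = 0.672947
s_1 = 0.672947: f = 0.392979, f' = 3.278984 → s_2 = 0.672947 - (0.392979)/(3.278984) = 0.553099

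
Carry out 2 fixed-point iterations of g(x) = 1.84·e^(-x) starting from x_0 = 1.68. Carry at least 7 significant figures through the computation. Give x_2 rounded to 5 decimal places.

1.30583

x_1 = g(1.680000) = 0.342928
x_2 = g(0.342928) = 1.305828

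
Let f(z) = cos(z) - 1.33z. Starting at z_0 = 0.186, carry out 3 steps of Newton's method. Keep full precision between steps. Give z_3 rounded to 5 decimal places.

0.61438

f'(z) = -sin(z) - 1.33
z_0 = 0.186000: f = 0.735372, f' = -1.514929 → z_1 = 0.186000 - (0.735372)/(-1.514929) = 0.671417
z_1 = 0.671417: f = -0.110043, f' = -1.952096 → z_2 = 0.671417 - (-0.110043)/(-1.952096) = 0.615045
z_2 = 0.615045: f = -0.001262, f' = -1.906995 → z_3 = 0.615045 - (-0.001262)/(-1.906995) = 0.614383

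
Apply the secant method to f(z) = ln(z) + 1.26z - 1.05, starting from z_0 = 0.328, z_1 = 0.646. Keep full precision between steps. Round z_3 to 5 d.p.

f(z_0) = -1.751462, f(z_1) = -0.672996
z_2 = 0.646000 - (-0.672996)·(0.646000 - 0.328000)/(-0.672996 - (-1.751462)) = 0.844442; f(z_2) = -0.155083
z_3 = 0.844442 - (-0.155083)·(0.844442 - 0.646000)/(-0.155083 - (-0.672996)) = 0.903863; f(z_3) = -0.012211

0.90386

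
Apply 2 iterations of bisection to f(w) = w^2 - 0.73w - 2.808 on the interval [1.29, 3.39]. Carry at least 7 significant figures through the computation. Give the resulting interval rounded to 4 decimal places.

[1.8150, 2.3400]

f(1.290000) = -2.085600, f(3.390000) = 6.209400 (opposite signs)
step 1: m = 2.340000, f(m) = 0.959400 > 0 → root in [1.290000, 2.340000]
step 2: m = 1.815000, f(m) = -0.838725 < 0 → root in [1.815000, 2.340000]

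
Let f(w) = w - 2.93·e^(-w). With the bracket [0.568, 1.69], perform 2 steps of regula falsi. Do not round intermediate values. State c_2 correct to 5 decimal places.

f(0.568000) = -1.092307, f(1.690000) = 1.149358
step 1: c = 1.114722, f(c) = 0.153664 > 0 → new bracket [0.568000, 1.114722]
step 2: c = 1.047296, f(c) = 0.019202 > 0 → new bracket [0.568000, 1.047296]

1.04730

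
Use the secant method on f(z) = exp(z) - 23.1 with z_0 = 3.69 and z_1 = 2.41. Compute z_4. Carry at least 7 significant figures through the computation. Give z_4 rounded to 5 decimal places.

Secant update: z_(k+1) = z_k − f(z_k)·(z_k − z_(k-1))/(f(z_k) − f(z_(k-1))).
f(z_0) = 16.944847, f(z_1) = -11.966039
z_2 = 2.410000 - (-11.966039)·(2.410000 - 3.690000)/(-11.966039 - (16.944847)) = 2.939784; f(z_2) = -4.188236
z_3 = 2.939784 - (-4.188236)·(2.939784 - 2.410000)/(-4.188236 - (-11.966039)) = 3.225065; f(z_3) = 2.055219
z_4 = 3.225065 - (2.055219)·(3.225065 - 2.939784)/(2.055219 - (-4.188236)) = 3.131157; f(z_4) = -0.199549

3.13116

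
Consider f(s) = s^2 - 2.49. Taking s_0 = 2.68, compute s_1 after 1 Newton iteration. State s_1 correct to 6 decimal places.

1.804552

f'(s) = 2s
s_0 = 2.680000: f = 4.692400, f' = 5.360000 → s_1 = 2.680000 - (4.692400)/(5.360000) = 1.804552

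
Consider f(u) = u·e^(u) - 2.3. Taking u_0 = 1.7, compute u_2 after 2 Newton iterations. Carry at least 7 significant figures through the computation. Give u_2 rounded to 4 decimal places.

Newton update: u ← u − f(u)/f'(u).
f'(u) = (u + 1)·e^(u)
u_0 = 1.700000: f = 7.005711, f' = 14.779658 → u_1 = 1.700000 - (7.005711)/(14.779658) = 1.225990
u_1 = 1.225990: f = 1.877605, f' = 7.585142 → u_2 = 1.225990 - (1.877605)/(7.585142) = 0.978452

0.9785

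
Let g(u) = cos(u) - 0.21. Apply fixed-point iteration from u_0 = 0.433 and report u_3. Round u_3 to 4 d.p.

0.6392

u_1 = g(0.433000) = 0.697711
u_2 = g(0.697711) = 0.556315
u_3 = g(0.556315) = 0.639207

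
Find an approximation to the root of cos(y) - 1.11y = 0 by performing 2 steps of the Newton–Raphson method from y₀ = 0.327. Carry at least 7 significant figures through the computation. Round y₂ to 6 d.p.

0.693431

f'(y) = -sin(y) - 1.11
y_0 = 0.327000: f = 0.584040, f' = -1.431203 → y_1 = 0.327000 - (0.584040)/(-1.431203) = 0.735076
y_1 = 0.735076: f = -0.074155, f' = -1.780644 → y_2 = 0.735076 - (-0.074155)/(-1.780644) = 0.693431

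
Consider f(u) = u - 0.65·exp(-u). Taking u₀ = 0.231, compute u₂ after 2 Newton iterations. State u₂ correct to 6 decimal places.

f'(u) = 1 + 0.65·exp(-u)
u_0 = 0.231000: f = -0.284931, f' = 1.515931 → u_1 = 0.231000 - (-0.284931)/(1.515931) = 0.418958
u_1 = 0.418958: f = -0.008568, f' = 1.427526 → u_2 = 0.418958 - (-0.008568)/(1.427526) = 0.424960

0.424960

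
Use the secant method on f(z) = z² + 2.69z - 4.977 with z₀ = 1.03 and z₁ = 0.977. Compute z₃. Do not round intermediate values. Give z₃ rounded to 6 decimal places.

1.259206

f(z_0) = -1.145400, f(z_1) = -1.394341
z_2 = 0.977000 - (-1.394341)·(0.977000 - 1.030000)/(-1.394341 - (-1.145400)) = 1.273858; f(z_2) = 0.072391
z_3 = 1.273858 - (0.072391)·(1.273858 - 0.977000)/(0.072391 - (-1.394341)) = 1.259206; f(z_3) = -0.004135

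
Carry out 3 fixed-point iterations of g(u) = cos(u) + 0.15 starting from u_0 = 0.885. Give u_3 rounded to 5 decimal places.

0.80350

u_1 = g(0.885000) = 0.783290
u_2 = g(0.783290) = 0.858596
u_3 = g(0.858596) = 0.803501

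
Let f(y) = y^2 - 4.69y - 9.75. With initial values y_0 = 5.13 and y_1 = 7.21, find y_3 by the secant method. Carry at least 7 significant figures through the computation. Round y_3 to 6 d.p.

6.234364

Secant update: y_(k+1) = y_k − f(y_k)·(y_k − y_(k-1))/(f(y_k) − f(y_(k-1))).
f(y_0) = -7.492800, f(y_1) = 8.419200
y_2 = 7.210000 - (8.419200)·(7.210000 - 5.130000)/(8.419200 - (-7.492800)) = 6.109451; f(y_2) = -1.077934
y_3 = 6.109451 - (-1.077934)·(6.109451 - 7.210000)/(-1.077934 - (8.419200)) = 6.234364; f(y_3) = -0.121870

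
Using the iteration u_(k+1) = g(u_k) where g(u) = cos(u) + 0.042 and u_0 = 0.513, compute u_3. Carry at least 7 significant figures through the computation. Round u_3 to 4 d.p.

u_1 = g(0.513000) = 0.913276
u_2 = g(0.913276) = 0.653156
u_3 = g(0.653156) = 0.836170

0.8362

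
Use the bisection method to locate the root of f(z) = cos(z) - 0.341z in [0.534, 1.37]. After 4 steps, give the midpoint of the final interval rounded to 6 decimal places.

1.187125

f(0.534000) = 0.678684, f(1.370000) = -0.267720 (opposite signs)
step 1: m = 0.952000, f(m) = 0.255423 > 0 → root in [0.952000, 1.370000]
step 2: m = 1.161000, f(m) = 0.002522 > 0 → root in [1.161000, 1.370000]
step 3: m = 1.265500, f(m) = -0.130960 < 0 → root in [1.161000, 1.265500]
step 4: m = 1.213250, f(m) = -0.063741 < 0 → root in [1.161000, 1.213250]
Midpoint of [1.161000, 1.213250] = 1.187125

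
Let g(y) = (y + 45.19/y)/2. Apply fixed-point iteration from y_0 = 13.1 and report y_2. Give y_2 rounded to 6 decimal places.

6.867981

y_1 = g(13.100000) = 8.274809
y_2 = g(8.274809) = 6.867981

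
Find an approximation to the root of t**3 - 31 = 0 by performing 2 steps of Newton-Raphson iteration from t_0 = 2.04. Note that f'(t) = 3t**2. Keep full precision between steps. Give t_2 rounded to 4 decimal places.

t_0 = 2.040000: f = -22.510336, f' = 12.484800 → t_1 = 2.040000 - (-22.510336)/(12.484800) = 3.843019
t_1 = 3.843019: f = 25.756775, f' = 44.306393 → t_2 = 3.843019 - (25.756775)/(44.306393) = 3.261686

3.2617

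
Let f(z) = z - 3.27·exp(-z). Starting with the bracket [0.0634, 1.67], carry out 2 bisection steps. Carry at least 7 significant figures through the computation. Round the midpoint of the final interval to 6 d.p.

f(0.063400) = -3.005717, f(1.670000) = 1.054432 (opposite signs)
step 1: m = 0.866700, f(m) = -0.507800 < 0 → root in [0.866700, 1.670000]
step 2: m = 1.268350, f(m) = 0.348514 > 0 → root in [0.866700, 1.268350]
Midpoint of [0.866700, 1.268350] = 1.067525

1.067525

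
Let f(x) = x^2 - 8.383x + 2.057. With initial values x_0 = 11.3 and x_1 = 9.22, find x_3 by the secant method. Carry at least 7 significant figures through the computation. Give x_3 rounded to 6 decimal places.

f(x_0) = 35.019100, f(x_1) = 9.774140
x_2 = 9.220000 - (9.774140)·(9.220000 - 11.300000)/(9.774140 - (35.019100)) = 8.414682; f(x_2) = 2.323597
x_3 = 8.414682 - (2.323597)·(8.414682 - 9.220000)/(2.323597 - (9.774140)) = 8.163528; f(x_3) = 0.265337

8.163528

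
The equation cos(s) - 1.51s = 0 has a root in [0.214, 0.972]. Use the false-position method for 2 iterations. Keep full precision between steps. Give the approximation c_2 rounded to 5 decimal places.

f(0.214000) = 0.654049, f(0.972000) = -0.904071
step 1: c = 0.532184, f(c) = 0.058103 > 0 → new bracket [0.532184, 0.972000]
step 2: c = 0.558743, f(c) = 0.004220 > 0 → new bracket [0.558743, 0.972000]

0.55874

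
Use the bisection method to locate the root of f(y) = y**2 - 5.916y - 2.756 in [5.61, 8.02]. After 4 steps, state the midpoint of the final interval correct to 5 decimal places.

f(5.610000) = -4.472660, f(8.020000) = 14.118080 (opposite signs)
step 1: m = 6.815000, f(m) = 3.370685 > 0 → root in [5.610000, 6.815000]
step 2: m = 6.212500, f(m) = -0.913994 < 0 → root in [6.212500, 6.815000]
step 3: m = 6.513750, f(m) = 1.137594 > 0 → root in [6.212500, 6.513750]
step 4: m = 6.363125, f(m) = 0.089112 > 0 → root in [6.212500, 6.363125]
Midpoint of [6.212500, 6.363125] = 6.287813

6.28781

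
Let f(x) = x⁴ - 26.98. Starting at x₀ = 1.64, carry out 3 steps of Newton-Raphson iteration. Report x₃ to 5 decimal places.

f'(x) = 4x³
x_0 = 1.640000: f = -19.746052, f' = 17.643776 → x_1 = 1.640000 - (-19.746052)/(17.643776) = 2.759151
x_1 = 2.759151: f = 30.976474, f' = 84.020732 → x_2 = 2.759151 - (30.976474)/(84.020732) = 2.390475
x_2 = 2.390475: f = 5.674009, f' = 54.640212 → x_3 = 2.390475 - (5.674009)/(54.640212) = 2.286631

2.28663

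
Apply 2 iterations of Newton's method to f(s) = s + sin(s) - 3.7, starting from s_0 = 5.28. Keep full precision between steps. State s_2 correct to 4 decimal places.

f'(s) = 1 + cos(s)
s_0 = 5.280000: f = 0.736812, f' = 1.537619 → s_1 = 5.280000 - (0.736812)/(1.537619) = 4.800810
s_1 = 4.800810: f = 0.104716, f' = 1.088306 → s_2 = 4.800810 - (0.104716)/(1.088306) = 4.704590

4.7046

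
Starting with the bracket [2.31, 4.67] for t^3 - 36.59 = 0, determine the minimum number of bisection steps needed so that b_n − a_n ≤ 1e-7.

Initial width b − a = 4.67 − 2.31 = 2.360000.
After n steps the width is (b−a)/2^n; need (b−a)/2^n ≤ 1e-7.
So n ≥ log₂(2.360000/1e-7) = log₂(23600000.0000) ≈ 24.4923.
Hence n = 25.

25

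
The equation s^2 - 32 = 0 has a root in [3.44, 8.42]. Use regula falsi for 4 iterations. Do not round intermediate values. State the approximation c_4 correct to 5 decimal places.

f(3.440000) = -20.166400, f(8.420000) = 38.896400
step 1: c = 5.140371, f(c) = -5.576586 < 0 → new bracket [5.140371, 8.420000]
step 2: c = 5.551612, f(c) = -1.179600 < 0 → new bracket [5.551612, 8.420000]
step 3: c = 5.636041, f(c) = -0.235045 < 0 → new bracket [5.636041, 8.420000]
step 4: c = 5.652763, f(c) = -0.046274 < 0 → new bracket [5.652763, 8.420000]

5.65276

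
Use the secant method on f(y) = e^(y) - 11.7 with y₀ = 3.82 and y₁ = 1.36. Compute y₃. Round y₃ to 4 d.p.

f(y_0) = 33.904208, f(y_1) = -7.803807
y_2 = 1.360000 - (-7.803807)·(1.360000 - 3.820000)/(-7.803807 - (33.904208)) = 1.820280; f(y_2) = -5.526413
y_3 = 1.820280 - (-5.526413)·(1.820280 - 1.360000)/(-5.526413 - (-7.803807)) = 2.937214; f(y_3) = 7.163214

2.9372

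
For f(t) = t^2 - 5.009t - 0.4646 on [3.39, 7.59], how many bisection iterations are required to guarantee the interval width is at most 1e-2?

Initial width b − a = 7.59 − 3.39 = 4.200000.
After n steps the width is (b−a)/2^n; need (b−a)/2^n ≤ 1e-2.
So n ≥ log₂(4.200000/1e-2) = log₂(420.0000) ≈ 8.7142.
Hence n = 9.

9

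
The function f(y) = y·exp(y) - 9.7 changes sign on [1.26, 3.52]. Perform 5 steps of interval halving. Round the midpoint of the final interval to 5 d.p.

1.71906

f(1.260000) = -5.257969, f(3.520000) = 109.221188 (opposite signs)
step 1: m = 2.390000, f(m) = 16.383251 > 0 → root in [1.260000, 2.390000]
step 2: m = 1.825000, f(m) = 1.620101 > 0 → root in [1.260000, 1.825000]
step 3: m = 1.542500, f(m) = -2.486859 < 0 → root in [1.542500, 1.825000]
step 4: m = 1.683750, f(m) = -0.631803 < 0 → root in [1.683750, 1.825000]
step 5: m = 1.754375, f(m) = 0.439997 > 0 → root in [1.683750, 1.754375]
Midpoint of [1.683750, 1.754375] = 1.719063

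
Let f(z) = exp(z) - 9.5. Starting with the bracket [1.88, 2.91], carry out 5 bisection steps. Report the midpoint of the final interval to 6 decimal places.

2.250156

f(1.880000) = -2.946495, f(2.910000) = 8.856799 (opposite signs)
step 1: m = 2.395000, f(m) = 1.468198 > 0 → root in [1.880000, 2.395000]
step 2: m = 2.137500, f(m) = -1.021784 < 0 → root in [2.137500, 2.395000]
step 3: m = 2.266250, f(m) = 0.143171 > 0 → root in [2.137500, 2.266250]
step 4: m = 2.201875, f(m) = -0.458049 < 0 → root in [2.201875, 2.266250]
step 5: m = 2.234063, f(m) = -0.162276 < 0 → root in [2.234063, 2.266250]
Midpoint of [2.234063, 2.266250] = 2.250156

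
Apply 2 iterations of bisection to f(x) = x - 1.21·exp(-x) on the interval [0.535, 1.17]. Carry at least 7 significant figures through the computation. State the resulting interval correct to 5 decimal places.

f(0.535000) = -0.173660, f(1.170000) = 0.794456 (opposite signs)
step 1: m = 0.852500, f(m) = 0.336619 > 0 → root in [0.535000, 0.852500]
step 2: m = 0.693750, f(m) = 0.089115 > 0 → root in [0.535000, 0.693750]

[0.53500, 0.69375]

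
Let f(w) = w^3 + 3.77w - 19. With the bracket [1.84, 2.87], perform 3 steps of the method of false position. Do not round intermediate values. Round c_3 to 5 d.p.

2.19956

False-position update: c = (a·f(b) − b·f(a))/(f(b) − f(a)); replace the endpoint whose sign matches f(c).
f(1.840000) = -5.833696, f(2.870000) = 15.459803
step 1: c = 2.122185, f(c) = -1.441743 < 0 → new bracket [2.122185, 2.870000]
step 2: c = 2.185975, f(c) = -0.313213 < 0 → new bracket [2.185975, 2.870000]
step 3: c = 2.199559, f(c) = -0.066074 < 0 → new bracket [2.199559, 2.870000]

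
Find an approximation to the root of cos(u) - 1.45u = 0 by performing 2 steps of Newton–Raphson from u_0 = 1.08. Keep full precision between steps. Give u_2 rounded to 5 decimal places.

0.57795

Newton update: u ← u − f(u)/f'(u).
f'(u) = -sin(u) - 1.45
u_0 = 1.080000: f = -1.094672, f' = -2.331958 → u_1 = 1.080000 - (-1.094672)/(-2.331958) = 0.610578
u_1 = 0.610578: f = -0.066022, f' = -2.023341 → u_2 = 0.610578 - (-0.066022)/(-2.023341) = 0.577948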